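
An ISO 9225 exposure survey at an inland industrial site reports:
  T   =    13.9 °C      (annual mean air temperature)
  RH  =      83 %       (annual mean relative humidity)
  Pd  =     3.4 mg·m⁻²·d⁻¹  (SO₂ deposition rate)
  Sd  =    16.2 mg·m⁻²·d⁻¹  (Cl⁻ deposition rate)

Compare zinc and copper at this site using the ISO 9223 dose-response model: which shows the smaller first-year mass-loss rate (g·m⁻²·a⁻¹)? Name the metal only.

zinc

zinc: temperature factor f = -0.071·(3.9) = -0.2769
  SO₂ term: 0.0129·3.4^0.44·exp(0.046·83-0.2769) = 0.7626
  Cl⁻ term: 0.0175·16.2^0.57·exp(0.008·83+0.085·13.9) = 0.5419
  sum: 0.7626 + 0.5419 → r_corr = 1.305 μm/a
  mass loss = 1.305 μm/a × 7.14 g/cm³ = 9.315 g·m⁻²·a⁻¹
copper: temperature factor f = -0.080·(3.9) = -0.3120
  Pd branch = 0.0053·Pd^0.26·e^(0.059·RH+f) = 0.714 μm/a
  Sd branch = 0.01025·Sd^0.27·e^(0.036·RH+0.049·T) = 0.8526 μm/a
  sum: 0.714 + 0.8526 → r_corr = 1.567 μm/a
  mass loss = 1.567 μm/a × 8.96 g/cm³ = 14.04 g·m⁻²·a⁻¹
Ordering by g·m⁻²·a⁻¹: copper (14) > zinc (9.31)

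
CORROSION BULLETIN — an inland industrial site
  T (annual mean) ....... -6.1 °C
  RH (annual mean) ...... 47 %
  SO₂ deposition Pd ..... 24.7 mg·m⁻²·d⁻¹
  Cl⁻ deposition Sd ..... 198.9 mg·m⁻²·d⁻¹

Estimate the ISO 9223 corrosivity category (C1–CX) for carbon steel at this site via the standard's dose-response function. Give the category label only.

C2

carbon steel: temperature factor f = +0.150·(-16.1) = -2.4150
  sulphur-dioxide contribution → 2.146 μm/a
  chloride contribution → 10.03 μm/a
  ⇒ r_corr(carbon steel) = 12.18 μm/a
ISO 9223 Table 2 (carbon steel): 1.3 < 12.2 ≤ 25 μm/a ⇒ C2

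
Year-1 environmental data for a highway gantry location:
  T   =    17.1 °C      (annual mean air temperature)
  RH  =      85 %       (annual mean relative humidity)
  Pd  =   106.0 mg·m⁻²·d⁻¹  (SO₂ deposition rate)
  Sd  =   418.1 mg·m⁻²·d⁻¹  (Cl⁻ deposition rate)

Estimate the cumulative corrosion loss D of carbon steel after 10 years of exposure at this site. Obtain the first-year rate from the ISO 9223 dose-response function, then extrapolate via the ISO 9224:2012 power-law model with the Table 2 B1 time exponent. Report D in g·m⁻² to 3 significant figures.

D(10) = 5.64e+03 g·m⁻²

carbon steel: temperature factor f = -0.054·(7.1) = -0.3834
  SO₂ term: 1.77·106.0^0.52·exp(0.02·85-0.3834) = 74.63
  Sd branch = 0.102·Sd^0.62·e^(0.033·RH+0.04·T) = 140.9 μm/a
  r_corr = 74.63 + 140.9 = 215.6 μm/a
Long-term exponent b (ISO 9224 Table 2, B1) = 0.523
  D(10) = 215.6 × 10^0.523 = 215.6 × 3.334 = 718.8 μm
  Mass loss = 718.8 μm × 7.85 g/cm³ = 5642 g·m⁻²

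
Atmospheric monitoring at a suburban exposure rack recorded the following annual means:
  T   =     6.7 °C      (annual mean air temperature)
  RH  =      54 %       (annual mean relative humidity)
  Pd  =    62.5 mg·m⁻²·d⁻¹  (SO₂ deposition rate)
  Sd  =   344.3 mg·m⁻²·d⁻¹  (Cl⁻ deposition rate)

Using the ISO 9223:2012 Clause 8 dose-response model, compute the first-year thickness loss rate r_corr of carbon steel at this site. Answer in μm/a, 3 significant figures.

carbon steel: f(T) = +0.150·(T−10) [T≤10 °C] = -0.4950
  Pd branch = 1.77·Pd^0.52·e^(0.02·RH+f) = 27.28 μm/a
  Cl⁻ term: 0.102·344.3^0.62·exp(0.033·54+0.04·6.7) = 29.63
  sum: 27.28 + 29.63 → r_corr = 56.92 μm/a

r_corr = 56.9 μm/a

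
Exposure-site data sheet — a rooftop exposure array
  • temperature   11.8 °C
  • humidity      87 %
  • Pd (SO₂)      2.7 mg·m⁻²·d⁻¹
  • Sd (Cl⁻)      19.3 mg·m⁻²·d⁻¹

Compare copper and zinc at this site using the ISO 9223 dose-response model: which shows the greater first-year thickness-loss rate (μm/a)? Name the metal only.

copper: f(T) = -0.080·(T−10) [T>10 °C] = -0.1440
  sulphur-dioxide contribution → 1.007 μm/a
  chloride contribution → 0.9314 μm/a
  total first-year rate 1.939 μm/a
zinc: T>10 °C ⇒ hinge -0.071·(11.8−10) = -0.1278
  sulphur-dioxide contribution → 0.9615 μm/a
  chloride contribution → 0.5172 μm/a
  total first-year rate 1.479 μm/a
Ordering by μm/a: copper (1.94) > zinc (1.48)

copper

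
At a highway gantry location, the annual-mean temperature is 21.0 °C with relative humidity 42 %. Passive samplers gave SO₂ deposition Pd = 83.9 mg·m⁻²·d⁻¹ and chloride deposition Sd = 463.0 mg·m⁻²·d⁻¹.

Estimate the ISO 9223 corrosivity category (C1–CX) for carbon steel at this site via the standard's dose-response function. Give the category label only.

C4

carbon steel: f(T) = -0.054·(T−10) [T>10 °C] = -0.5940
  sulphur-dioxide contribution → 22.66 μm/a
  chloride contribution → 42.46 μm/a
  total first-year rate 65.12 μm/a
65.1 μm/a falls in (50, 80] for carbon steel → category C4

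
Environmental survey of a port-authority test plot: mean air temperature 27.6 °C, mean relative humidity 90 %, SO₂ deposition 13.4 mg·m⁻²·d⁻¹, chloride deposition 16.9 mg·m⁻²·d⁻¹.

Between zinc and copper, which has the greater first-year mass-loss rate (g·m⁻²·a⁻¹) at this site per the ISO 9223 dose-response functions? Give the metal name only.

copper

zinc: temperature factor f = -0.071·(17.6) = -1.2496
  SO₂ term: 0.0129·13.4^0.44·exp(0.046·90-1.2496) = 0.7274
  Cl⁻ term: 0.0175·16.9^0.57·exp(0.008·90+0.085·27.6) = 1.881
  r_corr = 0.7274 + 1.881 = 2.609 μm/a
  mass loss = 2.609 μm/a × 7.14 g/cm³ = 18.63 g·m⁻²·a⁻¹
copper: f(T) = -0.080·(T−10) [T>10 °C] = -1.4080
  Pd branch = 0.0053·Pd^0.26·e^(0.059·RH+f) = 0.5152 μm/a
  Sd branch = 0.01025·Sd^0.27·e^(0.036·RH+0.049·T) = 2.171 μm/a
  r_corr = 0.5152 + 2.171 = 2.686 μm/a
  mass loss = 2.686 μm/a × 8.96 g/cm³ = 24.07 g·m⁻²·a⁻¹
Ordering by g·m⁻²·a⁻¹: copper (24.1) > zinc (18.6)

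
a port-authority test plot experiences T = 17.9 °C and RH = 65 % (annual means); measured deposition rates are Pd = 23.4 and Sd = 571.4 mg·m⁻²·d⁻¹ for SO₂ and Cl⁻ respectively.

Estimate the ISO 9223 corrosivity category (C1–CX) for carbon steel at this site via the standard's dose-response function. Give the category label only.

C5

carbon steel: temperature factor f = -0.054·(7.9) = -0.4266
  Pd branch = 1.77·Pd^0.52·e^(0.02·RH+f) = 21.84 μm/a
  Cl⁻ term: 0.102·571.4^0.62·exp(0.033·65+0.04·17.9) = 91.29
  r_corr = 21.84 + 91.29 = 113.1 μm/a
113 μm/a falls in (80, 200] for carbon steel → category C5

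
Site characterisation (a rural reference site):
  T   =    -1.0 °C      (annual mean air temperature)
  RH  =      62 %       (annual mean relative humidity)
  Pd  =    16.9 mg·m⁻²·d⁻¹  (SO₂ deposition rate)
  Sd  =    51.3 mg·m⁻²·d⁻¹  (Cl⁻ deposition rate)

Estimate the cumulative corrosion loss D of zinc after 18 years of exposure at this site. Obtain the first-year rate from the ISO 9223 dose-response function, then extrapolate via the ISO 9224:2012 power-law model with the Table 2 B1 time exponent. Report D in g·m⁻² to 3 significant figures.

zinc: temperature factor f = +0.038·(-11.0) = -0.4180
  SO₂ term: 0.0129·16.9^0.44·exp(0.046·62-0.4180) = 0.5104
  Sd branch = 0.0175·Sd^0.57·e^(0.008·RH+0.085·T) = 0.2491 μm/a
  r_corr = 0.5104 + 0.2491 = 0.7595 μm/a
ISO 9224: D(t) = r_corr · t^b with b = 0.813 (zinc, B1)
  D(18) = 0.7595 × 18^0.813 = 0.7595 × 10.48 = 7.963 μm
  Mass loss = 7.963 μm × 7.14 g/cm³ = 56.85 g·m⁻²

D(18) = 56.9 g·m⁻²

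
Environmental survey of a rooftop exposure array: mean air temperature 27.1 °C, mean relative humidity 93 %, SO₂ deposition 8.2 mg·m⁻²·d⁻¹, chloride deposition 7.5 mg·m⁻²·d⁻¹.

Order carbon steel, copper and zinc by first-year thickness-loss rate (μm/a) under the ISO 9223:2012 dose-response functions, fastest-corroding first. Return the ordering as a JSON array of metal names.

["carbon steel", "copper", "zinc"]

carbon steel: T>10 °C ⇒ hinge -0.054·(27.1−10) = -0.9234
  SO₂ term: 1.77·8.2^0.52·exp(0.02·93-0.9234) = 13.49
  Sd branch = 0.102·Sd^0.62·e^(0.033·RH+0.04·T) = 22.63 μm/a
  r_corr = 13.49 + 22.63 = 36.12 μm/a
copper: T>10 °C ⇒ hinge -0.080·(27.1−10) = -1.3680
  SO₂ term: 0.0053·8.2^0.26·exp(0.059·93-1.3680) = 0.5633
  Sd branch = 0.01025·Sd^0.27·e^(0.036·RH+0.049·T) = 1.895 μm/a
  r_corr = 0.5633 + 1.895 = 2.459 μm/a
zinc: T>10 °C ⇒ hinge -0.071·(27.1−10) = -1.2141
  Pd branch = 0.0129·Pd^0.44·e^(0.046·RH+f) = 0.6971 μm/a
  Sd branch = 0.0175·Sd^0.57·e^(0.008·RH+0.085·T) = 1.162 μm/a
  r_corr = 0.6971 + 1.162 = 1.859 μm/a
Ordering by μm/a: carbon steel (36.1) > copper (2.46) > zinc (1.86)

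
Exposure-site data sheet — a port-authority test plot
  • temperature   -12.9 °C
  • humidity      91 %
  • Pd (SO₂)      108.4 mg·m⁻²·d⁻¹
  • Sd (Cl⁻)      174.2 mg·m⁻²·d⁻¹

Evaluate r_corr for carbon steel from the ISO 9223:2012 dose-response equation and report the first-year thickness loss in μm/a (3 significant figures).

carbon steel: T≤10 °C ⇒ hinge +0.150·(-12.9−10) = -3.4350
  Pd branch = 1.77·Pd^0.52·e^(0.02·RH+f) = 4.025 μm/a
  Sd branch = 0.102·Sd^0.62·e^(0.033·RH+0.04·T) = 30.07 μm/a
  r_corr = 4.025 + 30.07 = 34.1 μm/a

r_corr = 34.1 μm/a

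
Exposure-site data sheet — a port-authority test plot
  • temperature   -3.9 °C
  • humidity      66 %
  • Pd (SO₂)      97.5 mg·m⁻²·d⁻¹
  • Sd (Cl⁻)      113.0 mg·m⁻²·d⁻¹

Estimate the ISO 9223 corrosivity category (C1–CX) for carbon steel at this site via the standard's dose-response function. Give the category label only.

carbon steel: T≤10 °C ⇒ hinge +0.150·(-3.9−10) = -2.0850
  SO₂ term: 1.77·97.5^0.52·exp(0.02·66-2.0850) = 8.913
  Sd branch = 0.102·Sd^0.62·e^(0.033·RH+0.04·T) = 14.44 μm/a
  sum: 8.913 + 14.44 → r_corr = 23.36 μm/a
Category bounds: 1.3…25 μm/a bracket r_corr ⇒ C2

C2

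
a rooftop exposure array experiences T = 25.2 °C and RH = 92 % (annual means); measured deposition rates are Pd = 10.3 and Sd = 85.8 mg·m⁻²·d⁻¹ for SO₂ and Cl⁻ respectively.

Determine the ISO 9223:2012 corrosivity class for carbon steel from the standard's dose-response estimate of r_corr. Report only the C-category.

carbon steel: f(T) = -0.054·(T−10) [T>10 °C] = -0.8208
  Pd branch = 1.77·Pd^0.52·e^(0.02·RH+f) = 16.49 μm/a
  Cl⁻ term: 0.102·85.8^0.62·exp(0.033·92+0.04·25.2) = 91.97
  sum: 16.49 + 91.97 → r_corr = 108.5 μm/a
108 μm/a falls in (80, 200] for carbon steel → category C5

C5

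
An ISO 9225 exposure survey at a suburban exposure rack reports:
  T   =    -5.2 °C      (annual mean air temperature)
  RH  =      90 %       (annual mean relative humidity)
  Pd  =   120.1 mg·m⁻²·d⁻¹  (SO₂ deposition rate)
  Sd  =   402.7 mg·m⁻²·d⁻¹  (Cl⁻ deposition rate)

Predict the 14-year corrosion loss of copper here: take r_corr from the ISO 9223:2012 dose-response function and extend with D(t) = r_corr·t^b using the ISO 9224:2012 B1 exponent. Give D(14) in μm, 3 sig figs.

D(14) = 9.15 μm

copper: T≤10 °C ⇒ hinge +0.126·(-5.2−10) = -1.9152
  SO₂ term: 0.0053·120.1^0.26·exp(0.059·90-1.9152) = 0.5487
  Sd branch = 0.01025·Sd^0.27·e^(0.036·RH+0.049·T) = 1.025 μm/a
  sum: 0.5487 + 1.025 → r_corr = 1.573 μm/a
Long-term exponent b (ISO 9224 Table 2, B1) = 0.667
  D(14) = 1.573 × 14^0.667 = 1.573 × 5.814 = 9.146 μm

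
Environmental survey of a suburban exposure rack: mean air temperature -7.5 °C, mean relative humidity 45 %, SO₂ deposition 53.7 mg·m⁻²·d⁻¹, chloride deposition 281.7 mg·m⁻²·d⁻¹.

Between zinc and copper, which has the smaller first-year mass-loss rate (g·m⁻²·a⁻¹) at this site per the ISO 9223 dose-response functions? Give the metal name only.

zinc: temperature factor f = +0.038·(-17.5) = -0.6650
  SO₂ term: 0.0129·53.7^0.44·exp(0.046·45-0.6650) = 0.3034
  Cl⁻ term: 0.0175·281.7^0.57·exp(0.008·45+0.085·-7.5) = 0.3303
  r_corr = 0.3034 + 0.3303 = 0.6337 μm/a
  mass loss = 0.6337 μm/a × 7.14 g/cm³ = 4.524 g·m⁻²·a⁻¹
copper: temperature factor f = +0.126·(-17.5) = -2.2050
  Pd branch = 0.0053·Pd^0.26·e^(0.059·RH+f) = 0.02342 μm/a
  Sd branch = 0.01025·Sd^0.27·e^(0.036·RH+0.049·T) = 0.1645 μm/a
  r_corr = 0.02342 + 0.1645 = 0.1879 μm/a
  mass loss = 0.1879 μm/a × 8.96 g/cm³ = 1.684 g·m⁻²·a⁻¹
Ordering by g·m⁻²·a⁻¹: zinc (4.52) > copper (1.68)

copper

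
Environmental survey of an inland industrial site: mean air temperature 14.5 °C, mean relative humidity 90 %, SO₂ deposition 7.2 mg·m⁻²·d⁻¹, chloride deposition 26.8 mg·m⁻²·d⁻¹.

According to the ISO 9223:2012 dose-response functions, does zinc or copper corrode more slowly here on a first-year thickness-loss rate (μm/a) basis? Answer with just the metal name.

zinc

zinc: f(T) = -0.071·(T−10) [T>10 °C] = -0.3195
  Pd branch = 0.0129·Pd^0.44·e^(0.046·RH+f) = 1.403 μm/a
  Cl⁻ term: 0.0175·26.8^0.57·exp(0.008·90+0.085·14.5) = 0.8036
  r_corr = 1.403 + 0.8036 = 2.207 μm/a
copper: temperature factor f = -0.080·(4.5) = -0.3600
  SO₂ term: 0.0053·7.2^0.26·exp(0.059·90-0.3600) = 1.25
  Cl⁻ term: 0.01025·26.8^0.27·exp(0.036·90+0.049·14.5) = 1.294
  r_corr = 1.25 + 1.294 = 2.544 μm/a
Ordering by μm/a: copper (2.54) > zinc (2.21)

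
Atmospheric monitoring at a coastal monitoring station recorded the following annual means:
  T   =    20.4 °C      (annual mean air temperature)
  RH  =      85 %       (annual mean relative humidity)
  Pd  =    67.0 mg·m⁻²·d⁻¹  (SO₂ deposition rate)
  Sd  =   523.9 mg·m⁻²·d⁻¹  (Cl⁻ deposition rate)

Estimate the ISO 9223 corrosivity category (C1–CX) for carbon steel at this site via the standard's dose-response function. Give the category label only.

carbon steel: temperature factor f = -0.054·(10.4) = -0.5616
  SO₂ term: 1.77·67.0^0.52·exp(0.02·85-0.5616) = 49.2
  Cl⁻ term: 0.102·523.9^0.62·exp(0.033·85+0.04·20.4) = 185
  sum: 49.2 + 185 → r_corr = 234.2 μm/a
Category bounds: 200…700 μm/a bracket r_corr ⇒ CX

CX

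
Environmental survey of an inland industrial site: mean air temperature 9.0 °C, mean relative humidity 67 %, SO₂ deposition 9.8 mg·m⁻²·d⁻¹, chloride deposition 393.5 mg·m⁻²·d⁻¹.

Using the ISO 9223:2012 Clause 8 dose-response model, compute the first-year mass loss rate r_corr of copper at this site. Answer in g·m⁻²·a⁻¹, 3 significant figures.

r_corr = 11.9 g·m⁻²·a⁻¹

copper: T≤10 °C ⇒ hinge +0.126·(9.0−10) = -0.1260
  SO₂ term: 0.0053·9.8^0.26·exp(0.059·67-0.1260) = 0.4406
  Sd branch = 0.01025·Sd^0.27·e^(0.036·RH+0.049·T) = 0.8921 μm/a
  r_corr = 0.4406 + 0.8921 = 1.333 μm/a
Convert to mass loss: 1.333 μm/a × 8.96 g/cm³ = 11.94 g·m⁻²·a⁻¹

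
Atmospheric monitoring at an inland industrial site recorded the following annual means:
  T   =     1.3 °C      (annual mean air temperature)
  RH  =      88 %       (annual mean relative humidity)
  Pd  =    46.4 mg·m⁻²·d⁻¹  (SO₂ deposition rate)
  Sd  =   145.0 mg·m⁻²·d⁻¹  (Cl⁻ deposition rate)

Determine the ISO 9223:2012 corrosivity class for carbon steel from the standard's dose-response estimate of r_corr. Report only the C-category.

C4

carbon steel: T≤10 °C ⇒ hinge +0.150·(1.3−10) = -1.3050
  Pd branch = 1.77·Pd^0.52·e^(0.02·RH+f) = 20.52 μm/a
  Sd branch = 0.102·Sd^0.62·e^(0.033·RH+0.04·T) = 42.9 μm/a
  r_corr = 20.52 + 42.9 = 63.42 μm/a
63.4 μm/a falls in (50, 80] for carbon steel → category C4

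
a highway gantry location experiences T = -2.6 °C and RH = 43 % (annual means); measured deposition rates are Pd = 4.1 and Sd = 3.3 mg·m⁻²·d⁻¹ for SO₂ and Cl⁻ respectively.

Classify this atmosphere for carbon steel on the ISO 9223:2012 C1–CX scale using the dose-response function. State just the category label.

C2

carbon steel: T≤10 °C ⇒ hinge +0.150·(-2.6−10) = -1.8900
  SO₂ term: 1.77·4.1^0.52·exp(0.02·43-1.8900) = 1.316
  Sd branch = 0.102·Sd^0.62·e^(0.033·RH+0.04·T) = 0.7965 μm/a
  r_corr = 1.316 + 0.7965 = 2.113 μm/a
ISO 9223 Table 2 (carbon steel): 1.3 < 2.11 ≤ 25 μm/a ⇒ C2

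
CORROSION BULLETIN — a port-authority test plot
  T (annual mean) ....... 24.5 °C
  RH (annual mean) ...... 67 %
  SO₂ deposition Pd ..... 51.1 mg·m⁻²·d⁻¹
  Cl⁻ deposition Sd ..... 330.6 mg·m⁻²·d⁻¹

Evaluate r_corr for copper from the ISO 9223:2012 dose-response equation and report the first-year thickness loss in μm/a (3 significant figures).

r_corr = 2.06 μm/a

copper: temperature factor f = -0.080·(14.5) = -1.1600
  Pd branch = 0.0053·Pd^0.26·e^(0.059·RH+f) = 0.2407 μm/a
  Cl⁻ term: 0.01025·330.6^0.27·exp(0.036·67+0.049·24.5) = 1.819
  sum: 0.2407 + 1.819 → r_corr = 2.06 μm/a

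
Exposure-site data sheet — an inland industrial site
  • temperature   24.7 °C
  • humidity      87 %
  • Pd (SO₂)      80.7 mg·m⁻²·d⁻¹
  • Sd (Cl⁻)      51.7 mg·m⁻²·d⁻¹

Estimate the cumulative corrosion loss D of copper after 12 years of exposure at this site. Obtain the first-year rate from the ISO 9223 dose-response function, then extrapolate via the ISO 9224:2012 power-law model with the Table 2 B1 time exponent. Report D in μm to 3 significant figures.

copper: T>10 °C ⇒ hinge -0.080·(24.7−10) = -1.1760
  sulphur-dioxide contribution → 0.8681 μm/a
  chloride contribution → 2.287 μm/a
  total first-year rate 3.155 μm/a
Power-law: D(12) = r_corr · 12^0.667
  D(12) = 3.155 × 12^0.667 = 3.155 × 5.246 = 16.55 μm

D(12) = 16.5 μm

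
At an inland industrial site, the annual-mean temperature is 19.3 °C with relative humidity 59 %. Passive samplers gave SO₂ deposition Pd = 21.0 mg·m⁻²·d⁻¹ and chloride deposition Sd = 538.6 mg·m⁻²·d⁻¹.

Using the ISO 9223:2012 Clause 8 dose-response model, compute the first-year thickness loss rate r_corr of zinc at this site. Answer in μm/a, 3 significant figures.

zinc: T>10 °C ⇒ hinge -0.071·(19.3−10) = -0.6603
  SO₂ term: 0.0129·21.0^0.44·exp(0.046·59-0.6603) = 0.384
  Sd branch = 0.0175·Sd^0.57·e^(0.008·RH+0.085·T) = 5.216 μm/a
  r_corr = 0.384 + 5.216 = 5.6 μm/a

r_corr = 5.60 μm/a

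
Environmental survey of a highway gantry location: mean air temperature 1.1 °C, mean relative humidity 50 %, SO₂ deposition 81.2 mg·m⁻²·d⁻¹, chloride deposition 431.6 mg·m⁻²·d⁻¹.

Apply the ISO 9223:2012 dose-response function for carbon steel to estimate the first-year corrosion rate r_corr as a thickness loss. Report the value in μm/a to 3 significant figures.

carbon steel: f(T) = +0.150·(T−10) [T≤10 °C] = -1.3350
  Pd branch = 1.77·Pd^0.52·e^(0.02·RH+f) = 12.46 μm/a
  Sd branch = 0.102·Sd^0.62·e^(0.033·RH+0.04·T) = 23.88 μm/a
  r_corr = 12.46 + 23.88 = 36.34 μm/a

r_corr = 36.3 μm/a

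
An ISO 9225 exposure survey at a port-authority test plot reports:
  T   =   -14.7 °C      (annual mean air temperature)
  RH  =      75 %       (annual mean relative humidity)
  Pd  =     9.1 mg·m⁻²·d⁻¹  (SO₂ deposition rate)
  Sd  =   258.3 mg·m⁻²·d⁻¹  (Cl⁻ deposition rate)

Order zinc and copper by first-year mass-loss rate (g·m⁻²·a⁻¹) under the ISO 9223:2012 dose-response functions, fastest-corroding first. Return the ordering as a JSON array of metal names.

zinc: T≤10 °C ⇒ hinge +0.038·(-14.7−10) = -0.9386
  Pd branch = 0.0129·Pd^0.44·e^(0.046·RH+f) = 0.42 μm/a
  Cl⁻ term: 0.0175·258.3^0.57·exp(0.008·75+0.085·-14.7) = 0.2167
  r_corr = 0.42 + 0.2167 = 0.6367 μm/a
  mass loss = 0.6367 μm/a × 7.14 g/cm³ = 4.546 g·m⁻²·a⁻¹
copper: T≤10 °C ⇒ hinge +0.126·(-14.7−10) = -3.1122
  Pd branch = 0.0053·Pd^0.26·e^(0.059·RH+f) = 0.03498 μm/a
  Sd branch = 0.01025·Sd^0.27·e^(0.036·RH+0.049·T) = 0.3325 μm/a
  r_corr = 0.03498 + 0.3325 = 0.3675 μm/a
  mass loss = 0.3675 μm/a × 8.96 g/cm³ = 3.292 g·m⁻²·a⁻¹
Ordering by g·m⁻²·a⁻¹: zinc (4.55) > copper (3.29)

["zinc", "copper"]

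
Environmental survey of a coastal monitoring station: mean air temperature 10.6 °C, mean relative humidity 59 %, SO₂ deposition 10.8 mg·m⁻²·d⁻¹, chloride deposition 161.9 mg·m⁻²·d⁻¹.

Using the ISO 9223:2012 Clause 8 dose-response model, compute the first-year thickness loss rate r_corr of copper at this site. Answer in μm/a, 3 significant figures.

copper: f(T) = -0.080·(T−10) [T>10 °C] = -0.0480
  SO₂ term: 0.0053·10.8^0.26·exp(0.059·59-0.0480) = 0.3047
  Cl⁻ term: 0.01025·161.9^0.27·exp(0.036·59+0.049·10.6) = 0.5692
  r_corr = 0.3047 + 0.5692 = 0.8739 μm/a

r_corr = 0.874 μm/a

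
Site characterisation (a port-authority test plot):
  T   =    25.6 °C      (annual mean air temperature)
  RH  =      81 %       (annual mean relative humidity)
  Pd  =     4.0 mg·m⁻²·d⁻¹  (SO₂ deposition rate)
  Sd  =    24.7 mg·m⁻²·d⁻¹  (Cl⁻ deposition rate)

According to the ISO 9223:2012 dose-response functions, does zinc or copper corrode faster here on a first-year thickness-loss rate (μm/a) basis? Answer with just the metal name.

zinc

zinc: T>10 °C ⇒ hinge -0.071·(25.6−10) = -1.1076
  Pd branch = 0.0129·Pd^0.44·e^(0.046·RH+f) = 0.3256 μm/a
  Sd branch = 0.0175·Sd^0.57·e^(0.008·RH+0.085·T) = 1.834 μm/a
  sum: 0.3256 + 1.834 → r_corr = 2.159 μm/a
copper: temperature factor f = -0.080·(15.6) = -1.2480
  Pd branch = 0.0053·Pd^0.26·e^(0.059·RH+f) = 0.2596 μm/a
  Cl⁻ term: 0.01025·24.7^0.27·exp(0.036·81+0.049·25.6) = 1.577
  sum: 0.2596 + 1.577 → r_corr = 1.837 μm/a
Ordering by μm/a: zinc (2.16) > copper (1.84)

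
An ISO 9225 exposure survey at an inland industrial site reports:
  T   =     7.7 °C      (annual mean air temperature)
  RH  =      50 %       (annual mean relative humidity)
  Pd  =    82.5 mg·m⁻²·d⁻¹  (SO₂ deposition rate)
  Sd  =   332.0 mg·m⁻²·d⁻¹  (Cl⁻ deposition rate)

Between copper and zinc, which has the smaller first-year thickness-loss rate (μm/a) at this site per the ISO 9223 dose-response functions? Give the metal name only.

copper: temperature factor f = +0.126·(-2.3) = -0.2898
  SO₂ term: 0.0053·82.5^0.26·exp(0.059·50-0.2898) = 0.2387
  Cl⁻ term: 0.01025·332.0^0.27·exp(0.036·50+0.049·7.7) = 0.4335
  sum: 0.2387 + 0.4335 → r_corr = 0.6722 μm/a
zinc: temperature factor f = +0.038·(-2.3) = -0.0874
  Pd branch = 0.0129·Pd^0.44·e^(0.046·RH+f) = 0.8218 μm/a
  Sd branch = 0.0175·Sd^0.57·e^(0.008·RH+0.085·T) = 1.374 μm/a
  r_corr = 0.8218 + 1.374 = 2.196 μm/a
Ordering by μm/a: zinc (2.2) > copper (0.672)

copper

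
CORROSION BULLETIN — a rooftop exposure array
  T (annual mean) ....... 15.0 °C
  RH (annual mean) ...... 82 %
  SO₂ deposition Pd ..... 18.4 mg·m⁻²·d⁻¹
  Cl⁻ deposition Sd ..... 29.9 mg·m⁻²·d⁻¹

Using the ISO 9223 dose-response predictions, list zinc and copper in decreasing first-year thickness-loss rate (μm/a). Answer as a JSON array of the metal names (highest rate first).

["zinc", "copper"]

zinc: T>10 °C ⇒ hinge -0.071·(15.0−10) = -0.3550
  SO₂ term: 0.0129·18.4^0.44·exp(0.046·82-0.3550) = 1.416
  Cl⁻ term: 0.0175·29.9^0.57·exp(0.008·82+0.085·15.0) = 0.8371
  sum: 1.416 + 0.8371 → r_corr = 2.253 μm/a
copper: T>10 °C ⇒ hinge -0.080·(15.0−10) = -0.4000
  SO₂ term: 0.0053·18.4^0.26·exp(0.059·82-0.4000) = 0.9562
  Sd branch = 0.01025·Sd^0.27·e^(0.036·RH+0.049·T) = 1.024 μm/a
  sum: 0.9562 + 1.024 → r_corr = 1.98 μm/a
Ordering by μm/a: zinc (2.25) > copper (1.98)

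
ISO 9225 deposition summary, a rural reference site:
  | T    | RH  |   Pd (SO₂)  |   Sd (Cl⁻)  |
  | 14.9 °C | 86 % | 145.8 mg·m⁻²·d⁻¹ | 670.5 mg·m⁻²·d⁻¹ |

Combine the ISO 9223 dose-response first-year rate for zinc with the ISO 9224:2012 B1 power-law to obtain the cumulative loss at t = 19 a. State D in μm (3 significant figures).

D(19) = 102 μm

zinc: temperature factor f = -0.071·(4.9) = -0.3479
  SO₂ term: 0.0129·145.8^0.44·exp(0.046·86-0.3479) = 4.262
  Sd branch = 0.0175·Sd^0.57·e^(0.008·RH+0.085·T) = 5.046 μm/a
  r_corr = 4.262 + 5.046 = 9.308 μm/a
ISO 9224: D(t) = r_corr · t^b with b = 0.813 (zinc, B1)
  D(19) = 9.308 × 19^0.813 = 9.308 × 10.96 = 102 μm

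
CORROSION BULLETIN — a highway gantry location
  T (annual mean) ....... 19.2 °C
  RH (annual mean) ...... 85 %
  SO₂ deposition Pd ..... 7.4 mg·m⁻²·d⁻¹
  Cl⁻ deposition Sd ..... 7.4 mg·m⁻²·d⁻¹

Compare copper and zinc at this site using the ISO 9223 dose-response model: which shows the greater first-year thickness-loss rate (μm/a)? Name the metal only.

copper: temperature factor f = -0.080·(9.2) = -0.7360
  SO₂ term: 0.0053·7.4^0.26·exp(0.059·85-0.7360) = 0.6436
  Cl⁻ term: 0.01025·7.4^0.27·exp(0.036·85+0.049·19.2) = 0.9615
  sum: 0.6436 + 0.9615 → r_corr = 1.605 μm/a
zinc: temperature factor f = -0.071·(9.2) = -0.6532
  SO₂ term: 0.0129·7.4^0.44·exp(0.046·85-0.6532) = 0.8081
  Sd branch = 0.0175·Sd^0.57·e^(0.008·RH+0.085·T) = 0.5528 μm/a
  r_corr = 0.8081 + 0.5528 = 1.361 μm/a
Ordering by μm/a: copper (1.61) > zinc (1.36)

copper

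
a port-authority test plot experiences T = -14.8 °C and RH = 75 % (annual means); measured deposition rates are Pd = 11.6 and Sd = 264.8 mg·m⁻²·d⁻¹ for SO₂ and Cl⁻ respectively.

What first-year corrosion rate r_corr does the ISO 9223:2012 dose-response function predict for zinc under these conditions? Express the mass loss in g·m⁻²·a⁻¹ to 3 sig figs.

r_corr = 4.88 g·m⁻²·a⁻¹

zinc: T≤10 °C ⇒ hinge +0.038·(-14.8−10) = -0.9424
  sulphur-dioxide contribution → 0.4656 μm/a
  chloride contribution → 0.2179 μm/a
  ⇒ r_corr(zinc) = 0.6835 μm/a
Convert to mass loss: 0.6835 μm/a × 7.14 g/cm³ = 4.88 g·m⁻²·a⁻¹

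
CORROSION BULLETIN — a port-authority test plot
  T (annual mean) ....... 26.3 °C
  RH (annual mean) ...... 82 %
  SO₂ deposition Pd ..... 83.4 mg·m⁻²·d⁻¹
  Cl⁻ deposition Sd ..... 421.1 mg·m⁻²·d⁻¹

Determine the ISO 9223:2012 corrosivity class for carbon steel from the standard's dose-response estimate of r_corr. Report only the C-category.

CX

carbon steel: temperature factor f = -0.054·(16.3) = -0.8802
  sulphur-dioxide contribution → 37.75 μm/a
  chloride contribution → 185.3 μm/a
  total first-year rate 223 μm/a
223 μm/a falls in (200, 700] for carbon steel → category CX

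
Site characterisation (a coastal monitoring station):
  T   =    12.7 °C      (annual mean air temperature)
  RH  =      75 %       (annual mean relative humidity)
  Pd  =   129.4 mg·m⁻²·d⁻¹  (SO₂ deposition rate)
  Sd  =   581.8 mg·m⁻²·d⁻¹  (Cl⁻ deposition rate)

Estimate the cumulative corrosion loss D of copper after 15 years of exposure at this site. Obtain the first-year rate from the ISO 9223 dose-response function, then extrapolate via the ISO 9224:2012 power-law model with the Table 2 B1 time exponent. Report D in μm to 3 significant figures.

copper: temperature factor f = -0.080·(2.7) = -0.2160
  sulphur-dioxide contribution → 1.263 μm/a
  chloride contribution → 1.585 μm/a
  ⇒ r_corr(copper) = 2.848 μm/a
ISO 9224: D(t) = r_corr · t^b with b = 0.667 (copper, B1)
  D(15) = 2.848 × 15^0.667 = 2.848 × 6.088 = 17.34 μm

D(15) = 17.3 μm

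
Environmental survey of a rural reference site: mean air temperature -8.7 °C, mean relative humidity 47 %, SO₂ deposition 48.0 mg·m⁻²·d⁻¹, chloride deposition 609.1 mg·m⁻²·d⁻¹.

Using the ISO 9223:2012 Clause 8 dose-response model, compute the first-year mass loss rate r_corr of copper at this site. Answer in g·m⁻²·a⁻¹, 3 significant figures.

r_corr = 2.04 g·m⁻²·a⁻¹

copper: f(T) = +0.126·(T−10) [T≤10 °C] = -2.3562
  sulphur-dioxide contribution → 0.022 μm/a
  chloride contribution → 0.2052 μm/a
  total first-year rate 0.2272 μm/a
Convert to mass loss: 0.2272 μm/a × 8.96 g/cm³ = 2.036 g·m⁻²·a⁻¹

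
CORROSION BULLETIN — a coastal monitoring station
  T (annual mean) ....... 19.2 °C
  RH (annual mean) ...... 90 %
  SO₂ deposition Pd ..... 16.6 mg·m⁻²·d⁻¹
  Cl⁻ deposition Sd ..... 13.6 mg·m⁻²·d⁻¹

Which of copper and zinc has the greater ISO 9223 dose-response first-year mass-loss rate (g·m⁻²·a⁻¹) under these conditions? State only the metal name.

copper

copper: f(T) = -0.080·(T−10) [T>10 °C] = -0.7360
  SO₂ term: 0.0053·16.6^0.26·exp(0.059·90-0.7360) = 1.067
  Sd branch = 0.01025·Sd^0.27·e^(0.036·RH+0.049·T) = 1.357 μm/a
  sum: 1.067 + 1.357 → r_corr = 2.423 μm/a
  mass loss = 2.423 μm/a × 8.96 g/cm³ = 21.71 g·m⁻²·a⁻¹
zinc: T>10 °C ⇒ hinge -0.071·(19.2−10) = -0.6532
  Pd branch = 0.0129·Pd^0.44·e^(0.046·RH+f) = 1.451 μm/a
  Sd branch = 0.0175·Sd^0.57·e^(0.008·RH+0.085·T) = 0.814 μm/a
  r_corr = 1.451 + 0.814 = 2.265 μm/a
  mass loss = 2.265 μm/a × 7.14 g/cm³ = 16.17 g·m⁻²·a⁻¹
Ordering by g·m⁻²·a⁻¹: copper (21.7) > zinc (16.2)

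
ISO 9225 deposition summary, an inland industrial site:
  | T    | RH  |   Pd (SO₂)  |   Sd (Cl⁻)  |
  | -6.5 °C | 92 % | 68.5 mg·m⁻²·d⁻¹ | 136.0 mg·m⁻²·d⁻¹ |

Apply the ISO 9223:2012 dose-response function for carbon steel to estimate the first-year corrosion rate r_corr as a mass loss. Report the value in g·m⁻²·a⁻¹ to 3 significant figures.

r_corr = 337 g·m⁻²·a⁻¹

carbon steel: f(T) = +0.150·(T−10) [T≤10 °C] = -2.4750
  sulphur-dioxide contribution → 8.448 μm/a
  chloride contribution → 34.43 μm/a
  ⇒ r_corr(carbon steel) = 42.88 μm/a
Convert to mass loss: 42.88 μm/a × 7.85 g/cm³ = 336.6 g·m⁻²·a⁻¹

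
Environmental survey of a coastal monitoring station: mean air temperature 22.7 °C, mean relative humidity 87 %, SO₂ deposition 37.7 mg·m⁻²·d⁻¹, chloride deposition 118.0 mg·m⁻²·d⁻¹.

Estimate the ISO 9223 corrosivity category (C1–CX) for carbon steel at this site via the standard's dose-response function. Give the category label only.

C5

carbon steel: f(T) = -0.054·(T−10) [T>10 °C] = -0.6858
  Pd branch = 1.77·Pd^0.52·e^(0.02·RH+f) = 33.54 μm/a
  Cl⁻ term: 0.102·118.0^0.62·exp(0.033·87+0.04·22.7) = 85.97
  r_corr = 33.54 + 85.97 = 119.5 μm/a
120 μm/a falls in (80, 200] for carbon steel → category C5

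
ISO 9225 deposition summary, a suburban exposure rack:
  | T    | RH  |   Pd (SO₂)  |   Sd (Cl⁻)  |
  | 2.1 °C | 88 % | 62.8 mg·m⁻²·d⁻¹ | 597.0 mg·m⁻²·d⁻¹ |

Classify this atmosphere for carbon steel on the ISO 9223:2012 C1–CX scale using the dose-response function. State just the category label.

C5

carbon steel: T≤10 °C ⇒ hinge +0.150·(2.1−10) = -1.1850
  SO₂ term: 1.77·62.8^0.52·exp(0.02·88-1.1850) = 27.08
  Cl⁻ term: 0.102·597.0^0.62·exp(0.033·88+0.04·2.1) = 106.5
  r_corr = 27.08 + 106.5 = 133.6 μm/a
134 μm/a falls in (80, 200] for carbon steel → category C5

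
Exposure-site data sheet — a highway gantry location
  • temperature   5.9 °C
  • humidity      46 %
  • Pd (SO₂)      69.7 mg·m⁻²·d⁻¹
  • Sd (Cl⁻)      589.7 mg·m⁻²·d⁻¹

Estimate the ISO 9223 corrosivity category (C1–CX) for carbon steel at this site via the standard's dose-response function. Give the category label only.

carbon steel: T≤10 °C ⇒ hinge +0.150·(5.9−10) = -0.6150
  Pd branch = 1.77·Pd^0.52·e^(0.02·RH+f) = 21.82 μm/a
  Cl⁻ term: 0.102·589.7^0.62·exp(0.033·46+0.04·5.9) = 30.77
  r_corr = 21.82 + 30.77 = 52.59 μm/a
52.6 μm/a falls in (50, 80] for carbon steel → category C4

C4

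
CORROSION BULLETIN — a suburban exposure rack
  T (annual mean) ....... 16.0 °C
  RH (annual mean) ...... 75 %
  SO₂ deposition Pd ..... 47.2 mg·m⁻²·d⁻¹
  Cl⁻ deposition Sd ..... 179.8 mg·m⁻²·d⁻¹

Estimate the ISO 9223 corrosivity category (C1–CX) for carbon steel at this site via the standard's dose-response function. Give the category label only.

carbon steel: T>10 °C ⇒ hinge -0.054·(16.0−10) = -0.3240
  sulphur-dioxide contribution → 42.57 μm/a
  chloride contribution → 57.46 μm/a
  ⇒ r_corr(carbon steel) = 100 μm/a
Category bounds: 80…200 μm/a bracket r_corr ⇒ C5

C5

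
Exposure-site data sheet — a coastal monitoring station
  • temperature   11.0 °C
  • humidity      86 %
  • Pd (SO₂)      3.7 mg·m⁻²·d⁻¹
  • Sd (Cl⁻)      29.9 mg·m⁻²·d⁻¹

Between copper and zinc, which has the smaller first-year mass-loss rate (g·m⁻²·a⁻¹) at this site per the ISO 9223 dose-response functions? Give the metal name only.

zinc

copper: temperature factor f = -0.080·(1.0) = -0.0800
  Pd branch = 0.0053·Pd^0.26·e^(0.059·RH+f) = 1.099 μm/a
  Cl⁻ term: 0.01025·29.9^0.27·exp(0.036·86+0.049·11.0) = 0.9723
  r_corr = 1.099 + 0.9723 = 2.071 μm/a
  mass loss = 2.071 μm/a × 8.96 g/cm³ = 18.56 g·m⁻²·a⁻¹
zinc: temperature factor f = -0.071·(1.0) = -0.0710
  SO₂ term: 0.0129·3.7^0.44·exp(0.046·86-0.0710) = 1.116
  Sd branch = 0.0175·Sd^0.57·e^(0.008·RH+0.085·T) = 0.6152 μm/a
  r_corr = 1.116 + 0.6152 = 1.732 μm/a
  mass loss = 1.732 μm/a × 7.14 g/cm³ = 12.36 g·m⁻²·a⁻¹
Ordering by g·m⁻²·a⁻¹: copper (18.6) > zinc (12.4)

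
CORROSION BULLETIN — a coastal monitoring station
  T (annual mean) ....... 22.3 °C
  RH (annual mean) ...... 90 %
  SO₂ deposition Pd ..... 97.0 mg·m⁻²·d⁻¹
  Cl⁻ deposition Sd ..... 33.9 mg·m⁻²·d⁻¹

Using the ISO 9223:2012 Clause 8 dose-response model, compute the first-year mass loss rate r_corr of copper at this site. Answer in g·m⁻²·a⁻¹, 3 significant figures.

copper: T>10 °C ⇒ hinge -0.080·(22.3−10) = -0.9840
  Pd branch = 0.0053·Pd^0.26·e^(0.059·RH+f) = 1.317 μm/a
  Cl⁻ term: 0.01025·33.9^0.27·exp(0.036·90+0.049·22.3) = 2.021
  sum: 1.317 + 2.021 → r_corr = 3.338 μm/a
Convert to mass loss: 3.338 μm/a × 8.96 g/cm³ = 29.91 g·m⁻²·a⁻¹

r_corr = 29.9 g·m⁻²·a⁻¹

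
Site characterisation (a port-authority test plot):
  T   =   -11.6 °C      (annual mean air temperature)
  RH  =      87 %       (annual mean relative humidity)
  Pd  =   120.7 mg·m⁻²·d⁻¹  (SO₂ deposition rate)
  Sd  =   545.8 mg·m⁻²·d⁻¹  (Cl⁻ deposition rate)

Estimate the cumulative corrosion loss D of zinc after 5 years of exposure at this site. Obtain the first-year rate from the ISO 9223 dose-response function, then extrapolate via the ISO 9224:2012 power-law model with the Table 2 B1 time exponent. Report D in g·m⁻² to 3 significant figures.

zinc: T≤10 °C ⇒ hinge +0.038·(-11.6−10) = -0.8208
  sulphur-dioxide contribution → 2.559 μm/a
  chloride contribution → 0.4756 μm/a
  total first-year rate 3.035 μm/a
Power-law: D(5) = r_corr · 5^0.813
  D(5) = 3.035 × 5^0.813 = 3.035 × 3.701 = 11.23 μm
  Mass loss = 11.23 μm × 7.14 g/cm³ = 80.19 g·m⁻²

D(5) = 80.2 g·m⁻²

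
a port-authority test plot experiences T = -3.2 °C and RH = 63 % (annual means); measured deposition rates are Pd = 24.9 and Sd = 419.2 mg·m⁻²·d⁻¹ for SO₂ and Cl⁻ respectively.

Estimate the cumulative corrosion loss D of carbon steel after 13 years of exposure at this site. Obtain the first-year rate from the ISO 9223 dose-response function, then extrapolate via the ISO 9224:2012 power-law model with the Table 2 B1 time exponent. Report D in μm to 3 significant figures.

carbon steel: T≤10 °C ⇒ hinge +0.150·(-3.2−10) = -1.9800
  sulphur-dioxide contribution → 4.585 μm/a
  chloride contribution → 30.33 μm/a
  ⇒ r_corr(carbon steel) = 34.91 μm/a
Power-law: D(13) = r_corr · 13^0.523
  D(13) = 34.91 × 13^0.523 = 34.91 × 3.825 = 133.5 μm

D(13) = 134 μm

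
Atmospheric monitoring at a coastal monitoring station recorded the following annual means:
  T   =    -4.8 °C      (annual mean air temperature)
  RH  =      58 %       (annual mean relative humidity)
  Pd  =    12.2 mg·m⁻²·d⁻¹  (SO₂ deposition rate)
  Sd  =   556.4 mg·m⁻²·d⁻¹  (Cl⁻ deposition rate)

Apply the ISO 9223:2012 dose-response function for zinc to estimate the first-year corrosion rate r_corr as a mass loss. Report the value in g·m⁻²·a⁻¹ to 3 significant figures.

r_corr = 7.13 g·m⁻²·a⁻¹

zinc: temperature factor f = +0.038·(-14.8) = -0.5624
  sulphur-dioxide contribution → 0.3184 μm/a
  chloride contribution → 0.6796 μm/a
  ⇒ r_corr(zinc) = 0.998 μm/a
Convert to mass loss: 0.998 μm/a × 7.14 g/cm³ = 7.126 g·m⁻²·a⁻¹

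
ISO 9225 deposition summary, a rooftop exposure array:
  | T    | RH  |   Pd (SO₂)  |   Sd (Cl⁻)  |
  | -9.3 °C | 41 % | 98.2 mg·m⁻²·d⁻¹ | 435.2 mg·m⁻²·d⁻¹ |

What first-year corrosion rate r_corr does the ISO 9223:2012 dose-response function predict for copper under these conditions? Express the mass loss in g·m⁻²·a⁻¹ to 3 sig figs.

copper: T≤10 °C ⇒ hinge +0.126·(-9.3−10) = -2.4318
  Pd branch = 0.0053·Pd^0.26·e^(0.059·RH+f) = 0.01725 μm/a
  Sd branch = 0.01025·Sd^0.27·e^(0.036·RH+0.049·T) = 0.1466 μm/a
  r_corr = 0.01725 + 0.1466 = 0.1639 μm/a
Convert to mass loss: 0.1639 μm/a × 8.96 g/cm³ = 1.468 g·m⁻²·a⁻¹

r_corr = 1.47 g·m⁻²·a⁻¹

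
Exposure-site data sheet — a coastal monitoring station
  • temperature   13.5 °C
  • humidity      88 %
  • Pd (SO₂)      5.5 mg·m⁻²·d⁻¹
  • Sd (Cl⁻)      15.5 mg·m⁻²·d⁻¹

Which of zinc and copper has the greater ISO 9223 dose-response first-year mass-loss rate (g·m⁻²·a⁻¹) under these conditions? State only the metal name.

copper

zinc: T>10 °C ⇒ hinge -0.071·(13.5−10) = -0.2485
  Pd branch = 0.0129·Pd^0.44·e^(0.046·RH+f) = 1.22 μm/a
  Cl⁻ term: 0.0175·15.5^0.57·exp(0.008·88+0.085·13.5) = 0.5316
  r_corr = 1.22 + 0.5316 = 1.752 μm/a
  mass loss = 1.752 μm/a × 7.14 g/cm³ = 12.51 g·m⁻²·a⁻¹
copper: f(T) = -0.080·(T−10) [T>10 °C] = -0.2800
  Pd branch = 0.0053·Pd^0.26·e^(0.059·RH+f) = 1.122 μm/a
  Sd branch = 0.01025·Sd^0.27·e^(0.036·RH+0.049·T) = 0.9891 μm/a
  sum: 1.122 + 0.9891 → r_corr = 2.111 μm/a
  mass loss = 2.111 μm/a × 8.96 g/cm³ = 18.92 g·m⁻²·a⁻¹
Ordering by g·m⁻²·a⁻¹: copper (18.9) > zinc (12.5)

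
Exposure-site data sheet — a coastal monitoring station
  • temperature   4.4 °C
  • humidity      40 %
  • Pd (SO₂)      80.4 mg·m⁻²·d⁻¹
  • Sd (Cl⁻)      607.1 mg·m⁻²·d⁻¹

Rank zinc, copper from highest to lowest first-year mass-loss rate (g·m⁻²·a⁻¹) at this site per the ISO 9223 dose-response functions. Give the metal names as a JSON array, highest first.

["zinc", "copper"]

zinc: f(T) = +0.038·(T−10) [T≤10 °C] = -0.2128
  SO₂ term: 0.0129·80.4^0.44·exp(0.046·40-0.2128) = 0.4525
  Cl⁻ term: 0.0175·607.1^0.57·exp(0.008·40+0.085·4.4) = 1.352
  r_corr = 0.4525 + 1.352 = 1.804 μm/a
  mass loss = 1.804 μm/a × 7.14 g/cm³ = 12.88 g·m⁻²·a⁻¹
copper: f(T) = +0.126·(T−10) [T≤10 °C] = -0.7056
  SO₂ term: 0.0053·80.4^0.26·exp(0.059·40-0.7056) = 0.08672
  Cl⁻ term: 0.01025·607.1^0.27·exp(0.036·40+0.049·4.4) = 0.3028
  sum: 0.08672 + 0.3028 → r_corr = 0.3896 μm/a
  mass loss = 0.3896 μm/a × 8.96 g/cm³ = 3.491 g·m⁻²·a⁻¹
Ordering by g·m⁻²·a⁻¹: zinc (12.9) > copper (3.49)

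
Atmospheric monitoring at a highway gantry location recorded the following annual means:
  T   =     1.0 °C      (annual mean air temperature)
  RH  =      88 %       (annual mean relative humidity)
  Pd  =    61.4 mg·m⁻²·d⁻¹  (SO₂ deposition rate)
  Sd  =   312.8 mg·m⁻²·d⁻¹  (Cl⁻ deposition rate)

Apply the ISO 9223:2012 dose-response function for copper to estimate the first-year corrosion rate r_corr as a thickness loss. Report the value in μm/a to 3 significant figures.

copper: f(T) = +0.126·(T−10) [T≤10 °C] = -1.1340
  SO₂ term: 0.0053·61.4^0.26·exp(0.059·88-1.1340) = 0.8945
  Sd branch = 0.01025·Sd^0.27·e^(0.036·RH+0.049·T) = 1.207 μm/a
  sum: 0.8945 + 1.207 → r_corr = 2.101 μm/a

r_corr = 2.10 μm/a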